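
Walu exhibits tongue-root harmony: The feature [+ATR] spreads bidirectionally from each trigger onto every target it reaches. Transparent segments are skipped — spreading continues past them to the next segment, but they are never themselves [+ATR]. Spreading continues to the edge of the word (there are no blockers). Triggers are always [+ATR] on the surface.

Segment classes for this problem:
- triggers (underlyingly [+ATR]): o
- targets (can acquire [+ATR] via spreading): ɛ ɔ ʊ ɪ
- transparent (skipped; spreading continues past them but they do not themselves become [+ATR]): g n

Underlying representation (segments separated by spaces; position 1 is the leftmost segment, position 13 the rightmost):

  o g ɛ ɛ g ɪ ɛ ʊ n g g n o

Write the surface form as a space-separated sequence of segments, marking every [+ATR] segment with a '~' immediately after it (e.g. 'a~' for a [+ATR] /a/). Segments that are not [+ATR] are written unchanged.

From /o/ at 1 rightward: 2 /g/ transparent; 3 /ɛ/ → [+ATR]; 4 /ɛ/ → [+ATR]; 5 /g/ transparent; 6 /ɪ/ → [+ATR]; 7 /ɛ/ → [+ATR]; 8 /ʊ/ → [+ATR]; 9 /n/ transparent; 10 /g/ transparent; 11 /g/ transparent; 12 /n/ transparent; 13 /o/ is itself a trigger — this domain ends here.
From /o/ at 1 leftward: word edge.
From /o/ at 13 rightward: word edge.
From /o/ at 13 leftward: 12 /n/ transparent; 11 /g/ transparent; 10 /g/ transparent; 9 /n/ transparent; 8 /ʊ/ → [+ATR]; 7 /ɛ/ → [+ATR]; 6 /ɪ/ → [+ATR]; 5 /g/ transparent; 4 /ɛ/ → [+ATR]; 3 /ɛ/ → [+ATR]; 2 /g/ transparent; 1 /o/ is itself a trigger — this domain ends here.
[+ATR] positions on the surface: 1 3 4 6 7 8 13.

o~ g ɛ~ ɛ~ g ɪ~ ɛ~ ʊ~ n g g n o~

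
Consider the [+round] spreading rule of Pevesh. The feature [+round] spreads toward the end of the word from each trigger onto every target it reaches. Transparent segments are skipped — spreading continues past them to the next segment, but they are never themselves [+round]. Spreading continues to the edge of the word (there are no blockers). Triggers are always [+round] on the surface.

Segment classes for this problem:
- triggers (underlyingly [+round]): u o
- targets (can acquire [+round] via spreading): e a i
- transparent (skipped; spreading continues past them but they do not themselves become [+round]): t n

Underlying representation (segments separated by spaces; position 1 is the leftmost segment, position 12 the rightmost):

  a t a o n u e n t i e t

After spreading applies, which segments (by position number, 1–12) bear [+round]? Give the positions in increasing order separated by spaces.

From /o/ at 4 rightward: 5 /n/ transparent; 6 /u/ is itself a trigger — this domain ends here.
From /u/ at 6 rightward: 7 /e/ → [+round]; 8 /n/ transparent; 9 /t/ transparent; 10 /i/ → [+round]; 11 /e/ → [+round]; 12 /t/ transparent; word edge.
Targets with no active source: positions 1 3 stay [-round].

4 6 7 10 11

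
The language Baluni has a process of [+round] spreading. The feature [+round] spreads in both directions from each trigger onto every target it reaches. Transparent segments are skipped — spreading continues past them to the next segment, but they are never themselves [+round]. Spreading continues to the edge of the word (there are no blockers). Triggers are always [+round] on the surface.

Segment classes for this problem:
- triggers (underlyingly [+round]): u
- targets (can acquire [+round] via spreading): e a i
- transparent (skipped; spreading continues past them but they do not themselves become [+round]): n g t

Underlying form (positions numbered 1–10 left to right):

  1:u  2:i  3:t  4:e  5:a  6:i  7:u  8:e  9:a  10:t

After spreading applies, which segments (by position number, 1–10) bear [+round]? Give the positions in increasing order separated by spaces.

From /u/ at 1 rightward: 2 /i/ → [+round]; 3 /t/ transparent; 4 /e/ → [+round]; 5 /a/ → [+round]; 6 /i/ → [+round]; 7 /u/ is itself a trigger — this domain ends here.
From /u/ at 1 leftward: word edge.
From /u/ at 7 rightward: 8 /e/ → [+round]; 9 /a/ → [+round]; 10 /t/ transparent; word edge.
From /u/ at 7 leftward: 6 /i/ → [+round]; 5 /a/ → [+round]; 4 /e/ → [+round]; 3 /t/ transparent; 2 /i/ → [+round]; 1 /u/ is itself a trigger — this domain ends here.

1 2 4 5 6 7 8 9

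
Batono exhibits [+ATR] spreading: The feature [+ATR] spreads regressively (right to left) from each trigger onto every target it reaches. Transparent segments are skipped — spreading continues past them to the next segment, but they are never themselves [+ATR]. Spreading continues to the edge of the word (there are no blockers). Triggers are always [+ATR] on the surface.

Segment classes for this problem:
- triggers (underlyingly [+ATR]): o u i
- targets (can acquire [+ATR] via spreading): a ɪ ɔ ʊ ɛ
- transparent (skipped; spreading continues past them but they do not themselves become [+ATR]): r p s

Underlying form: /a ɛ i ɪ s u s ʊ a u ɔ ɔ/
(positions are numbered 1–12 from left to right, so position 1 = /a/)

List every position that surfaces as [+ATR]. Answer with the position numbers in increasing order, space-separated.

From /i/ at 3 leftward: 2 /ɛ/ → [+ATR]; 1 /a/ → [+ATR]; word edge.
From /u/ at 6 leftward: 5 /s/ transparent; 4 /ɪ/ → [+ATR]; 3 /i/ is itself a trigger — this domain ends here.
From /u/ at 10 leftward: 9 /a/ → [+ATR]; 8 /ʊ/ → [+ATR]; 7 /s/ transparent; 6 /u/ is itself a trigger — this domain ends here.
Targets with no active source: positions 11 12 stay [-ATR].

1 2 3 4 6 8 9 10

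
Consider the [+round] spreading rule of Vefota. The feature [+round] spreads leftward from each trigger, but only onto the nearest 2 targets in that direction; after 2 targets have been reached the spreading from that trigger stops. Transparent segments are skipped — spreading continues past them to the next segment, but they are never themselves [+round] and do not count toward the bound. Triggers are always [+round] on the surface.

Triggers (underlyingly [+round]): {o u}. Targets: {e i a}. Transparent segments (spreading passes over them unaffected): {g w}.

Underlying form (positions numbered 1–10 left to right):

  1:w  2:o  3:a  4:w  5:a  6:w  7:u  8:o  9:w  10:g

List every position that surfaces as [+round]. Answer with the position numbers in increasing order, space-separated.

From /o/ at 2 leftward: 1 /w/ transparent; word edge.
From /u/ at 7 leftward: 6 /w/ transparent; 5 /a/ → [+round]; 4 /w/ transparent; 3 /a/ → [+round]; bound reached.
From /o/ at 8 leftward: 7 /u/ is itself a trigger — this domain ends here.

2 3 5 7 8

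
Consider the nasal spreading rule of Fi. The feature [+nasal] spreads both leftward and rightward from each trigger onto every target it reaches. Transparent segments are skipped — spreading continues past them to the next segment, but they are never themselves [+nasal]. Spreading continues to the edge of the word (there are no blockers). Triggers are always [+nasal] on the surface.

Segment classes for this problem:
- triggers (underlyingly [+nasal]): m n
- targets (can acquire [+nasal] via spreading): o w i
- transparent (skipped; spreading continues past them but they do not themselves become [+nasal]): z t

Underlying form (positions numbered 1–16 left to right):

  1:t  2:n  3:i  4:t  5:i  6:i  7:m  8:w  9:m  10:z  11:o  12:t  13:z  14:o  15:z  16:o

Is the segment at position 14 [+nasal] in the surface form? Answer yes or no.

yes

From /n/ at 2 rightward: 3 /i/ → [+nasal]; 4 /t/ transparent; 5 /i/ → [+nasal]; 6 /i/ → [+nasal]; 7 /m/ is itself a trigger — this domain ends here.
From /n/ at 2 leftward: 1 /t/ transparent; word edge.
From /m/ at 7 rightward: 8 /w/ → [+nasal]; 9 /m/ is itself a trigger — this domain ends here.
From /m/ at 7 leftward: 6 /i/ → [+nasal]; 5 /i/ → [+nasal]; 4 /t/ transparent; 3 /i/ → [+nasal]; 2 /n/ is itself a trigger — this domain ends here.
From /m/ at 9 rightward: 10 /z/ transparent; 11 /o/ → [+nasal]; 12 /t/ transparent; 13 /z/ transparent; 14 /o/ → [+nasal]; 15 /z/ transparent; 16 /o/ → [+nasal]; word edge.
From /m/ at 9 leftward: 8 /w/ → [+nasal]; 7 /m/ is itself a trigger — this domain ends here.
[+nasal] positions on the surface: 2 3 5 6 7 8 9 11 14 16.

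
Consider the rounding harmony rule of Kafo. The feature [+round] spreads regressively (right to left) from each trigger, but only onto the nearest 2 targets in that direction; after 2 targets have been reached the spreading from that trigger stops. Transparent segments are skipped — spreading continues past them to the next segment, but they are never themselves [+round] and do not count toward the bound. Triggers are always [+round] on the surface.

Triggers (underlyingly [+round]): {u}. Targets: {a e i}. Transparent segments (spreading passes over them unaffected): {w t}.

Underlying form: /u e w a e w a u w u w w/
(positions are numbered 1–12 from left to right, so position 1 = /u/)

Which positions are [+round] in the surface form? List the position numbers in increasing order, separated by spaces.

1 5 7 8 10

From /u/ at 1 leftward: word edge.
From /u/ at 8 leftward: 7 /a/ → [+round]; 6 /w/ transparent; 5 /e/ → [+round]; bound reached.
From /u/ at 10 leftward: 9 /w/ transparent; 8 /u/ is itself a trigger — this domain ends here.
Targets with no active source: positions 2 4 stay [-round].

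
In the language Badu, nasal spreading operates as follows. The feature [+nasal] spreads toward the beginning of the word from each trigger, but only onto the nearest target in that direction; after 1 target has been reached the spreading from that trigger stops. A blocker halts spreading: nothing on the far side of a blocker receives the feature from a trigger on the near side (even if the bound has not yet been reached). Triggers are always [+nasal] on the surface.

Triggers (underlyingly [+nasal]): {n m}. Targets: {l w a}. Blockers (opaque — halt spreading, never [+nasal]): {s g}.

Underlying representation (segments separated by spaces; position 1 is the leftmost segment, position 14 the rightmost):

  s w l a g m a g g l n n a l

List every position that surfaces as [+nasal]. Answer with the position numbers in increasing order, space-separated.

From /m/ at 6 leftward: 5 /g/ blocks.
From /n/ at 11 leftward: 10 /l/ → [+nasal]; bound reached.
From /n/ at 12 leftward: 11 /n/ is itself a trigger — this domain ends here.
Targets with no active source: positions 2 3 4 7 13 14 stay [-nasal].

6 10 11 12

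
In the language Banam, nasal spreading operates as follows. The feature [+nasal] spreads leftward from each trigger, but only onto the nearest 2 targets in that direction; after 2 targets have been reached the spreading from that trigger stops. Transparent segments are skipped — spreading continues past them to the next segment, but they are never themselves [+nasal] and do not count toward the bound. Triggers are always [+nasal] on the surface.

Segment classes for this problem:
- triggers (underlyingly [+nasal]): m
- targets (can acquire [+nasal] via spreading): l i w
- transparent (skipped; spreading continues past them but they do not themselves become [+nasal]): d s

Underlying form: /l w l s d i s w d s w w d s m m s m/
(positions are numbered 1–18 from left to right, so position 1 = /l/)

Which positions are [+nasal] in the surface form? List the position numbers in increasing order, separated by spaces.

11 12 15 16 18

From /m/ at 15 leftward: 14 /s/ transparent; 13 /d/ transparent; 12 /w/ → [+nasal]; 11 /w/ → [+nasal]; bound reached.
From /m/ at 16 leftward: 15 /m/ is itself a trigger — this domain ends here.
From /m/ at 18 leftward: 17 /s/ transparent; 16 /m/ is itself a trigger — this domain ends here.
Targets with no active source: positions 1 2 3 6 8 stay [-nasal].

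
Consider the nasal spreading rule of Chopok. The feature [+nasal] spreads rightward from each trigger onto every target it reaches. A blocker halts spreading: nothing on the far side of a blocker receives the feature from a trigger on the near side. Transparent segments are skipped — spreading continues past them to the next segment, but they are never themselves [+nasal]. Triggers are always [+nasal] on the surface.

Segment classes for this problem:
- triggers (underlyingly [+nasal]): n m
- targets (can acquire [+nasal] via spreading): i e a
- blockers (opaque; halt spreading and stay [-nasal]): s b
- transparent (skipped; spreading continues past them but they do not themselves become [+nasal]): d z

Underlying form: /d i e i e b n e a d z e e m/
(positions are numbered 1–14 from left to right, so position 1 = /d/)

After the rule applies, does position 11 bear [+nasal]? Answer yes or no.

From /n/ at 7 rightward: 8 /e/ → [+nasal]; 9 /a/ → [+nasal]; 10 /d/ transparent; 11 /z/ transparent; 12 /e/ → [+nasal]; 13 /e/ → [+nasal]; 14 /m/ is itself a trigger — this domain ends here.
From /m/ at 14 rightward: word edge.
Targets with no active source: positions 2 3 4 5 stay [-nasal].
[+nasal] positions on the surface: 7 8 9 12 13 14.

no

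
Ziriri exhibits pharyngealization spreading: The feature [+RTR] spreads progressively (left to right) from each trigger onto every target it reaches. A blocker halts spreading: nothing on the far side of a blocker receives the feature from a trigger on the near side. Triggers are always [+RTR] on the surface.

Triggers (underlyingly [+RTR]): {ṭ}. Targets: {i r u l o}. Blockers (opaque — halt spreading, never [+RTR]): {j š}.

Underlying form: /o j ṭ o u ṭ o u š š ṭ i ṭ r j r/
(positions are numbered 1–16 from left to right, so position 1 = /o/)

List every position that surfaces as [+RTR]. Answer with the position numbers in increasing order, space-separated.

From /ṭ/ at 3 rightward: 4 /o/ → [+RTR]; 5 /u/ → [+RTR]; 6 /ṭ/ is itself a trigger — this domain ends here.
From /ṭ/ at 6 rightward: 7 /o/ → [+RTR]; 8 /u/ → [+RTR]; 9 /š/ blocks.
From /ṭ/ at 11 rightward: 12 /i/ → [+RTR]; 13 /ṭ/ is itself a trigger — this domain ends here.
From /ṭ/ at 13 rightward: 14 /r/ → [+RTR]; 15 /j/ blocks.
Targets with no active source: positions 1 16 stay [-emphatic].

3 4 5 6 7 8 11 12 13 14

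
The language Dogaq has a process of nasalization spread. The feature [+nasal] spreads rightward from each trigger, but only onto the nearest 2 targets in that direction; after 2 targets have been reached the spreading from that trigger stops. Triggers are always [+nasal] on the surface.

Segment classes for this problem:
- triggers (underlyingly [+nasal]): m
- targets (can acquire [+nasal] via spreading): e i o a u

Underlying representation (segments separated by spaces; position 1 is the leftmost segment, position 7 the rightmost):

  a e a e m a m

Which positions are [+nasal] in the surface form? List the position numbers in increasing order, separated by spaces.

From /m/ at 5 rightward: 6 /a/ → [+nasal]; 7 /m/ is itself a trigger — this domain ends here.
From /m/ at 7 rightward: word edge.
Targets with no active source: positions 1 2 3 4 stay [-nasal].

5 6 7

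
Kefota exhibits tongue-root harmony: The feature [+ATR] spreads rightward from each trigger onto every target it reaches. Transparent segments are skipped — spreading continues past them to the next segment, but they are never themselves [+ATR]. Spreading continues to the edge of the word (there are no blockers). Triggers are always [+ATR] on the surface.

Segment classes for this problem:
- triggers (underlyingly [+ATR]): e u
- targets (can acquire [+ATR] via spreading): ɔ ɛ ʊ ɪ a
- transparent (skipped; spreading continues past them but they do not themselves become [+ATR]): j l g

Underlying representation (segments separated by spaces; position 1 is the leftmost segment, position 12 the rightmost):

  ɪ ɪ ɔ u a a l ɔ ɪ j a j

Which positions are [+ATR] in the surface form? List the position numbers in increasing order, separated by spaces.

4 5 6 8 9 11

From /u/ at 4 rightward: 5 /a/ → [+ATR]; 6 /a/ → [+ATR]; 7 /l/ transparent; 8 /ɔ/ → [+ATR]; 9 /ɪ/ → [+ATR]; 10 /j/ transparent; 11 /a/ → [+ATR]; 12 /j/ transparent; word edge.
Targets with no active source: positions 1 2 3 stay [-ATR].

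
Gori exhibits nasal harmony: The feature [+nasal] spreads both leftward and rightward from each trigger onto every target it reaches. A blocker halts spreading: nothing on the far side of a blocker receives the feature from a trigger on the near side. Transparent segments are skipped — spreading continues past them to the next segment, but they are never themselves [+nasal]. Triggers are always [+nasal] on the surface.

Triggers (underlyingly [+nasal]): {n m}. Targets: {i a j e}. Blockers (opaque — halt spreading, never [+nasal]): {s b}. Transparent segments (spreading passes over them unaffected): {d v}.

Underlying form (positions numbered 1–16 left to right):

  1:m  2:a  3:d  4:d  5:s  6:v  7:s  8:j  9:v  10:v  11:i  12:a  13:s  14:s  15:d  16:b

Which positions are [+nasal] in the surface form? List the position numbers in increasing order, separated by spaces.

From /m/ at 1 rightward: 2 /a/ → [+nasal]; 3 /d/ transparent; 4 /d/ transparent; 5 /s/ blocks.
From /m/ at 1 leftward: word edge.
Targets with no active source: positions 8 11 12 stay [-nasal].

1 2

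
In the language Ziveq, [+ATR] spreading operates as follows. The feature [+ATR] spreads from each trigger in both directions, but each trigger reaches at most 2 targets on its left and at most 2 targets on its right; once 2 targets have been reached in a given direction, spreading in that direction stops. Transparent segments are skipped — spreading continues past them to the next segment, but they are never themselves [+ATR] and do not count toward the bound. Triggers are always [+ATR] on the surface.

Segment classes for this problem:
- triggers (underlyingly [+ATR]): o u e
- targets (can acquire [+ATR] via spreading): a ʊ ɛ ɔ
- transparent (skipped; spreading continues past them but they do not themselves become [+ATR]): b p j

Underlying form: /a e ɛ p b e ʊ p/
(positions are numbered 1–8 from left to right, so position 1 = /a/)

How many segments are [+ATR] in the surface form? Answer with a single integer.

5

From /e/ at 2 rightward: 3 /ɛ/ → [+ATR]; 4 /p/ transparent; 5 /b/ transparent; 6 /e/ is itself a trigger — this domain ends here.
From /e/ at 2 leftward: 1 /a/ → [+ATR]; word edge.
From /e/ at 6 rightward: 7 /ʊ/ → [+ATR]; 8 /p/ transparent; word edge.
From /e/ at 6 leftward: 5 /b/ transparent; 4 /p/ transparent; 3 /ɛ/ → [+ATR]; 2 /e/ is itself a trigger — this domain ends here.
[+ATR] positions on the surface: 1 2 3 6 7.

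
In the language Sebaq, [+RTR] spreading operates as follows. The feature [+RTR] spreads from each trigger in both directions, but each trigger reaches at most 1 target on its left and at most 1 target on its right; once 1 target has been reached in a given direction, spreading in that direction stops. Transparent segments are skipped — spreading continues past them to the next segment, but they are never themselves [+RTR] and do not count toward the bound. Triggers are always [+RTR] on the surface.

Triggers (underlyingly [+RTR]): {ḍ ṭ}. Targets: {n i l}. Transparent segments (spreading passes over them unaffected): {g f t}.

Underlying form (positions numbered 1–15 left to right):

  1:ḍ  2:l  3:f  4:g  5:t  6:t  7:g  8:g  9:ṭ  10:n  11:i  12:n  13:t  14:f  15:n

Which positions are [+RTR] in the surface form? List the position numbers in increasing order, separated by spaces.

From /ḍ/ at 1 rightward: 2 /l/ → [+RTR]; bound reached.
From /ḍ/ at 1 leftward: word edge.
From /ṭ/ at 9 rightward: 10 /n/ → [+RTR]; bound reached.
From /ṭ/ at 9 leftward: 8 /g/ transparent; 7 /g/ transparent; 6 /t/ transparent; 5 /t/ transparent; 4 /g/ transparent; 3 /f/ transparent; 2 /l/ → [+RTR]; bound reached.
Targets with no active source: positions 11 12 15 stay [-emphatic].

1 2 9 10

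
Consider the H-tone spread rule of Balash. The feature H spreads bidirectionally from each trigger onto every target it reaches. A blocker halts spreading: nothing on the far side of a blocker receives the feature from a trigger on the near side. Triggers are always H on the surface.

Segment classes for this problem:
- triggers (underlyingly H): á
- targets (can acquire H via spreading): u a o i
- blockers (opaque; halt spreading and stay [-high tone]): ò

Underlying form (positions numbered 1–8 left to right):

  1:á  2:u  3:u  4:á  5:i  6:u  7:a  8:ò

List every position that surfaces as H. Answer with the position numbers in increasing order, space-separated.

From /á/ at 1 rightward: 2 /u/ → H; 3 /u/ → H; 4 /á/ is itself a trigger — this domain ends here.
From /á/ at 1 leftward: word edge.
From /á/ at 4 rightward: 5 /i/ → H; 6 /u/ → H; 7 /a/ → H; 8 /ò/ blocks.
From /á/ at 4 leftward: 3 /u/ → H; 2 /u/ → H; 1 /á/ is itself a trigger — this domain ends here.

1 2 3 4 5 6 7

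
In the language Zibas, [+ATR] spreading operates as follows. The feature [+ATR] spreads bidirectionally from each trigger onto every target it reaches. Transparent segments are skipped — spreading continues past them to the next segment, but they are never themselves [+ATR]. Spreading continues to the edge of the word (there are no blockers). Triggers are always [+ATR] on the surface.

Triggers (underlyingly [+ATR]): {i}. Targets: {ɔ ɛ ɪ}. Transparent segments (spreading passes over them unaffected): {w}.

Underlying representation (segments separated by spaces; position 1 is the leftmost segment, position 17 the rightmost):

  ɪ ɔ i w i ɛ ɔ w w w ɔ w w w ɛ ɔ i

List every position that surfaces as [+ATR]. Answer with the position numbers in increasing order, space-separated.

1 2 3 5 6 7 11 15 16 17

From /i/ at 3 rightward: 4 /w/ transparent; 5 /i/ is itself a trigger — this domain ends here.
From /i/ at 3 leftward: 2 /ɔ/ → [+ATR]; 1 /ɪ/ → [+ATR]; word edge.
From /i/ at 5 rightward: 6 /ɛ/ → [+ATR]; 7 /ɔ/ → [+ATR]; 8 /w/ transparent; 9 /w/ transparent; 10 /w/ transparent; 11 /ɔ/ → [+ATR]; 12 /w/ transparent; 13 /w/ transparent; 14 /w/ transparent; 15 /ɛ/ → [+ATR]; 16 /ɔ/ → [+ATR]; 17 /i/ is itself a trigger — this domain ends here.
From /i/ at 5 leftward: 4 /w/ transparent; 3 /i/ is itself a trigger — this domain ends here.
From /i/ at 17 rightward: word edge.
From /i/ at 17 leftward: 16 /ɔ/ → [+ATR]; 15 /ɛ/ → [+ATR]; 14 /w/ transparent; 13 /w/ transparent; 12 /w/ transparent; 11 /ɔ/ → [+ATR]; 10 /w/ transparent; 9 /w/ transparent; 8 /w/ transparent; 7 /ɔ/ → [+ATR]; 6 /ɛ/ → [+ATR]; 5 /i/ is itself a trigger — this domain ends here.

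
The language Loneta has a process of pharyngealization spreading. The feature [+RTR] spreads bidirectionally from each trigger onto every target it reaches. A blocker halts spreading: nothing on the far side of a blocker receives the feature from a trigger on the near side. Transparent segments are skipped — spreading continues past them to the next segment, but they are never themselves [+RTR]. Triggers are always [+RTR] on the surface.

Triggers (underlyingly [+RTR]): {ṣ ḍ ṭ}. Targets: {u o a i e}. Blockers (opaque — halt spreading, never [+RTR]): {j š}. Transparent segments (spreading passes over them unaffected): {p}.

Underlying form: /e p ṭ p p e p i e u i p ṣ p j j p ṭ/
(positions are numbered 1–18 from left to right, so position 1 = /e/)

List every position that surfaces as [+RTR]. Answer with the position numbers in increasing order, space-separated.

From /ṭ/ at 3 rightward: 4 /p/ transparent; 5 /p/ transparent; 6 /e/ → [+RTR]; 7 /p/ transparent; 8 /i/ → [+RTR]; 9 /e/ → [+RTR]; 10 /u/ → [+RTR]; 11 /i/ → [+RTR]; 12 /p/ transparent; 13 /ṣ/ is itself a trigger — this domain ends here.
From /ṭ/ at 3 leftward: 2 /p/ transparent; 1 /e/ → [+RTR]; word edge.
From /ṣ/ at 13 rightward: 14 /p/ transparent; 15 /j/ blocks.
From /ṣ/ at 13 leftward: 12 /p/ transparent; 11 /i/ → [+RTR]; 10 /u/ → [+RTR]; 9 /e/ → [+RTR]; 8 /i/ → [+RTR]; 7 /p/ transparent; 6 /e/ → [+RTR]; 5 /p/ transparent; 4 /p/ transparent; 3 /ṭ/ is itself a trigger — this domain ends here.
From /ṭ/ at 18 rightward: word edge.
From /ṭ/ at 18 leftward: 17 /p/ transparent; 16 /j/ blocks.

1 3 6 8 9 10 11 13 18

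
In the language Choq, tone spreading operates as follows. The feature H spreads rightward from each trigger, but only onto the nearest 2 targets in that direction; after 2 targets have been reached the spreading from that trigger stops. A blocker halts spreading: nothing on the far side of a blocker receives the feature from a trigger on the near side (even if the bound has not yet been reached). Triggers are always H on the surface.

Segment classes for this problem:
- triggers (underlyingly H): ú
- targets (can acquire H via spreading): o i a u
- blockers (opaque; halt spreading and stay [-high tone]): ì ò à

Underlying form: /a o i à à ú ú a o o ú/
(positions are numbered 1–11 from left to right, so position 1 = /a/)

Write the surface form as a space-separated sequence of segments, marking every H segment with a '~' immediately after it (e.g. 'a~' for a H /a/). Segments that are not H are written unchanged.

a o i à à ú~ ú~ a~ o~ o ú~

From /ú/ at 6 rightward: 7 /ú/ is itself a trigger — this domain ends here.
From /ú/ at 7 rightward: 8 /a/ → H; 9 /o/ → H; bound reached.
From /ú/ at 11 rightward: word edge.
Targets with no active source: positions 1 2 3 10 stay [-high tone].
H positions on the surface: 6 7 8 9 11.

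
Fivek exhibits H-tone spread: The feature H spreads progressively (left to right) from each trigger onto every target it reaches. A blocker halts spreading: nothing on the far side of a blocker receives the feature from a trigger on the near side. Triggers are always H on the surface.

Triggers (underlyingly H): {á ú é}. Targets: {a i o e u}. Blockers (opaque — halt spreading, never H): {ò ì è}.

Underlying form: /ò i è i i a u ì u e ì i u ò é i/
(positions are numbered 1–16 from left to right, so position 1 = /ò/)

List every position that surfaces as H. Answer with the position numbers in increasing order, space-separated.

From /é/ at 15 rightward: 16 /i/ → H; word edge.
Targets with no active source: positions 2 4 5 6 7 9 10 12 13 stay [-high tone].

15 16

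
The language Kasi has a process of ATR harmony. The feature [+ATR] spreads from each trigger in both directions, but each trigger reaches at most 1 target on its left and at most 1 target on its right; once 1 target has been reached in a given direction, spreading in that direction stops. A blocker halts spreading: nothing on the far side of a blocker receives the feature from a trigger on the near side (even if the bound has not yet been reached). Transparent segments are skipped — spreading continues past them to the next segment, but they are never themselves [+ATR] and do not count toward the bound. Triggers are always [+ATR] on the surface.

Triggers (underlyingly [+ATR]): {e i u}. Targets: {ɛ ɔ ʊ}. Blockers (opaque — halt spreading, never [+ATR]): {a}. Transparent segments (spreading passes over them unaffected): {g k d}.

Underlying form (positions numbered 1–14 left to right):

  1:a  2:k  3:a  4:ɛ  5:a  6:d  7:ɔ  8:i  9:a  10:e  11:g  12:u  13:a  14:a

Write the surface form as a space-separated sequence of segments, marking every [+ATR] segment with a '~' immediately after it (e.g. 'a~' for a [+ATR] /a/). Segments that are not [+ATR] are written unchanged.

a k a ɛ a d ɔ~ i~ a e~ g u~ a a

From /i/ at 8 rightward: 9 /a/ blocks.
From /i/ at 8 leftward: 7 /ɔ/ → [+ATR]; bound reached.
From /e/ at 10 rightward: 11 /g/ transparent; 12 /u/ is itself a trigger — this domain ends here.
From /e/ at 10 leftward: 9 /a/ blocks.
From /u/ at 12 rightward: 13 /a/ blocks.
From /u/ at 12 leftward: 11 /g/ transparent; 10 /e/ is itself a trigger — this domain ends here.
Target with no active source: position 4 stays [-ATR].
[+ATR] positions on the surface: 7 8 10 12.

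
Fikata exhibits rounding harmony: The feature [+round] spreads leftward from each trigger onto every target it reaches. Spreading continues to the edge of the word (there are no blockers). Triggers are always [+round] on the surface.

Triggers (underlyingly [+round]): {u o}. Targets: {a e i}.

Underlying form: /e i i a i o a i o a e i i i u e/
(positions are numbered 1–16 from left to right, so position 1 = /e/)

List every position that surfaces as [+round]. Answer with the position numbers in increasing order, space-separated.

From /o/ at 6 leftward: 5 /i/ → [+round]; 4 /a/ → [+round]; 3 /i/ → [+round]; 2 /i/ → [+round]; 1 /e/ → [+round]; word edge.
From /o/ at 9 leftward: 8 /i/ → [+round]; 7 /a/ → [+round]; 6 /o/ is itself a trigger — this domain ends here.
From /u/ at 15 leftward: 14 /i/ → [+round]; 13 /i/ → [+round]; 12 /i/ → [+round]; 11 /e/ → [+round]; 10 /a/ → [+round]; 9 /o/ is itself a trigger — this domain ends here.
Target with no active source: position 16 stays [-round].

1 2 3 4 5 6 7 8 9 10 11 12 13 14 15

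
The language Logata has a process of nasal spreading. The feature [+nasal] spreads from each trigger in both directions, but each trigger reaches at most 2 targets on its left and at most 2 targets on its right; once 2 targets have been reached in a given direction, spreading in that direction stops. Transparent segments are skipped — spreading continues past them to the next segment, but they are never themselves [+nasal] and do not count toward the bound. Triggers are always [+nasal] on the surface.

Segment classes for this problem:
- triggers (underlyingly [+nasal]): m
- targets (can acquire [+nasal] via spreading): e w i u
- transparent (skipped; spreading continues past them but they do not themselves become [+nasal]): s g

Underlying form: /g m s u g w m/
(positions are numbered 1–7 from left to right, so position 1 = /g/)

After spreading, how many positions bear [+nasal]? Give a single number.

From /m/ at 2 rightward: 3 /s/ transparent; 4 /u/ → [+nasal]; 5 /g/ transparent; 6 /w/ → [+nasal]; bound reached.
From /m/ at 2 leftward: 1 /g/ transparent; word edge.
From /m/ at 7 rightward: word edge.
From /m/ at 7 leftward: 6 /w/ → [+nasal]; 5 /g/ transparent; 4 /u/ → [+nasal]; bound reached.
[+nasal] positions on the surface: 2 4 6 7.

4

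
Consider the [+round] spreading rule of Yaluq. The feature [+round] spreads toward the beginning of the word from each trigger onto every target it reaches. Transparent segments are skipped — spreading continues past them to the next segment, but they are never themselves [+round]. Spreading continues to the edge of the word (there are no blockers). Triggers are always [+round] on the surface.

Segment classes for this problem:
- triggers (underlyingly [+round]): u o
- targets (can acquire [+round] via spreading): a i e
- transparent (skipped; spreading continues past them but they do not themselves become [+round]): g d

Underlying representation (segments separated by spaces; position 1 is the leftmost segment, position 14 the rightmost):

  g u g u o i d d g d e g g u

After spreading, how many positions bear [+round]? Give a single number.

6

From /u/ at 2 leftward: 1 /g/ transparent; word edge.
From /u/ at 4 leftward: 3 /g/ transparent; 2 /u/ is itself a trigger — this domain ends here.
From /o/ at 5 leftward: 4 /u/ is itself a trigger — this domain ends here.
From /u/ at 14 leftward: 13 /g/ transparent; 12 /g/ transparent; 11 /e/ → [+round]; 10 /d/ transparent; 9 /g/ transparent; 8 /d/ transparent; 7 /d/ transparent; 6 /i/ → [+round]; 5 /o/ is itself a trigger — this domain ends here.
[+round] positions on the surface: 2 4 5 6 11 14.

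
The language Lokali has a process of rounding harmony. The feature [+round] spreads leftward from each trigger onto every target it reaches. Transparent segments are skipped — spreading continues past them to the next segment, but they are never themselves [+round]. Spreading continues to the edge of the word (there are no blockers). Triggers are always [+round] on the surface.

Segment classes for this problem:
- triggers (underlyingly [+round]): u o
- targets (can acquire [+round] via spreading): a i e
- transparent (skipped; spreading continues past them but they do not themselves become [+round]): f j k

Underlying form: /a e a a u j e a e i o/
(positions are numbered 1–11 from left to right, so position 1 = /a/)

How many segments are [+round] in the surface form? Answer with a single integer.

From /u/ at 5 leftward: 4 /a/ → [+round]; 3 /a/ → [+round]; 2 /e/ → [+round]; 1 /a/ → [+round]; word edge.
From /o/ at 11 leftward: 10 /i/ → [+round]; 9 /e/ → [+round]; 8 /a/ → [+round]; 7 /e/ → [+round]; 6 /j/ transparent; 5 /u/ is itself a trigger — this domain ends here.
[+round] positions on the surface: 1 2 3 4 5 7 8 9 10 11.

10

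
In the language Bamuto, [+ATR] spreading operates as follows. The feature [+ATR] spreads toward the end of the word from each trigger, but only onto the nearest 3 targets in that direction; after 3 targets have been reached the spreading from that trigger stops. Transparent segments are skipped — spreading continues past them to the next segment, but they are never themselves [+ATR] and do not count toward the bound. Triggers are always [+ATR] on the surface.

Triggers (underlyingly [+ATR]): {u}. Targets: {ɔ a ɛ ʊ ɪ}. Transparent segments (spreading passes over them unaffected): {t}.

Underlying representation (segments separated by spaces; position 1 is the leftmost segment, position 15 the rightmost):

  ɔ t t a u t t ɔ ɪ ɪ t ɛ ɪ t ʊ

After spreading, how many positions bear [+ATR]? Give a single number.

From /u/ at 5 rightward: 6 /t/ transparent; 7 /t/ transparent; 8 /ɔ/ → [+ATR]; 9 /ɪ/ → [+ATR]; 10 /ɪ/ → [+ATR]; bound reached.
Targets with no active source: positions 1 4 12 13 15 stay [-ATR].
[+ATR] positions on the surface: 5 8 9 10.

4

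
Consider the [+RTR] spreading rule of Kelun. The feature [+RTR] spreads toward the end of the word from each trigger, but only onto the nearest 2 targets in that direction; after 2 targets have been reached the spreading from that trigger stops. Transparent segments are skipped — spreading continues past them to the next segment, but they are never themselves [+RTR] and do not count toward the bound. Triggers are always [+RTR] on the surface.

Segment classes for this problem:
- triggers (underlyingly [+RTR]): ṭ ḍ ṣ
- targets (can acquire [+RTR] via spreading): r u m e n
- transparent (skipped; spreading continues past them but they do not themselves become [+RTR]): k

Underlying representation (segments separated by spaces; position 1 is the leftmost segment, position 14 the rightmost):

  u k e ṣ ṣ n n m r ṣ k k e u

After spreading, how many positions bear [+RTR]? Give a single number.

7

From /ṣ/ at 4 rightward: 5 /ṣ/ is itself a trigger — this domain ends here.
From /ṣ/ at 5 rightward: 6 /n/ → [+RTR]; 7 /n/ → [+RTR]; bound reached.
From /ṣ/ at 10 rightward: 11 /k/ transparent; 12 /k/ transparent; 13 /e/ → [+RTR]; 14 /u/ → [+RTR]; bound reached.
Targets with no active source: positions 1 3 8 9 stay [-emphatic].
[+RTR] positions on the surface: 4 5 6 7 10 13 14.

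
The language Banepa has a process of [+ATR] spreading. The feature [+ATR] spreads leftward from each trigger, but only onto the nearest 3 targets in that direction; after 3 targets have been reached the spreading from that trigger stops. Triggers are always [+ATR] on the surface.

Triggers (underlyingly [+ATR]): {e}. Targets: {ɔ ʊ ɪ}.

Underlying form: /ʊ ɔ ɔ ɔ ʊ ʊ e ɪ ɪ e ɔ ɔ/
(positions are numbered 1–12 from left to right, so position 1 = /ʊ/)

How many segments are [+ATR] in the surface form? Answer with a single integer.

7

From /e/ at 7 leftward: 6 /ʊ/ → [+ATR]; 5 /ʊ/ → [+ATR]; 4 /ɔ/ → [+ATR]; bound reached.
From /e/ at 10 leftward: 9 /ɪ/ → [+ATR]; 8 /ɪ/ → [+ATR]; 7 /e/ is itself a trigger — this domain ends here.
Targets with no active source: positions 1 2 3 11 12 stay [-ATR].
[+ATR] positions on the surface: 4 5 6 7 8 9 10.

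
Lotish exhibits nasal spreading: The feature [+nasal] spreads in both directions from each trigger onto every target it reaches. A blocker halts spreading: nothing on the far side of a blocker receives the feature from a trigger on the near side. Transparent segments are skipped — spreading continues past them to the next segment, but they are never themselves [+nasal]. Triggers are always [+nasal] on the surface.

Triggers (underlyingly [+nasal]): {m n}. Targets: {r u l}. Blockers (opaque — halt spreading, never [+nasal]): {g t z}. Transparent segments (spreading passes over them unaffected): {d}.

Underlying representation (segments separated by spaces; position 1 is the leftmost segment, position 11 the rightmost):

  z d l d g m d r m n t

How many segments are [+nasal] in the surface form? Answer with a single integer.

4

From /m/ at 6 rightward: 7 /d/ transparent; 8 /r/ → [+nasal]; 9 /m/ is itself a trigger — this domain ends here.
From /m/ at 6 leftward: 5 /g/ blocks.
From /m/ at 9 rightward: 10 /n/ is itself a trigger — this domain ends here.
From /m/ at 9 leftward: 8 /r/ → [+nasal]; 7 /d/ transparent; 6 /m/ is itself a trigger — this domain ends here.
From /n/ at 10 rightward: 11 /t/ blocks.
From /n/ at 10 leftward: 9 /m/ is itself a trigger — this domain ends here.
Target with no active source: position 3 stays [-nasal].
[+nasal] positions on the surface: 6 8 9 10.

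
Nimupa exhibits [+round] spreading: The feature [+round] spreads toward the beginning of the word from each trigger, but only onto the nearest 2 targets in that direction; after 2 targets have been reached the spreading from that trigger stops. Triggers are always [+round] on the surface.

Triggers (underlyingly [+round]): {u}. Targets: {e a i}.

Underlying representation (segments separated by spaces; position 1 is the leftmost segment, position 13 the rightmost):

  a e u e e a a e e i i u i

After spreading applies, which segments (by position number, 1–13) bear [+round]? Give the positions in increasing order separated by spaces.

1 2 3 10 11 12

From /u/ at 3 leftward: 2 /e/ → [+round]; 1 /a/ → [+round]; bound reached.
From /u/ at 12 leftward: 11 /i/ → [+round]; 10 /i/ → [+round]; bound reached.
Targets with no active source: positions 4 5 6 7 8 9 13 stay [-round].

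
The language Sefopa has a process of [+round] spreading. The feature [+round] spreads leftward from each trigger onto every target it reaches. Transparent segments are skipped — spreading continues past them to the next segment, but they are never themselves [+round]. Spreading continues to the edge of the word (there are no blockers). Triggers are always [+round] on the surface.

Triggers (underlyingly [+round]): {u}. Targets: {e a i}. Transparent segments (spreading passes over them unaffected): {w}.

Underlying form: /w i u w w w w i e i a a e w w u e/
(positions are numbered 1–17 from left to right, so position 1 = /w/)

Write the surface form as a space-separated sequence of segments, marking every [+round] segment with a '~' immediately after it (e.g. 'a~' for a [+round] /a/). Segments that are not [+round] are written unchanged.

From /u/ at 3 leftward: 2 /i/ → [+round]; 1 /w/ transparent; word edge.
From /u/ at 16 leftward: 15 /w/ transparent; 14 /w/ transparent; 13 /e/ → [+round]; 12 /a/ → [+round]; 11 /a/ → [+round]; 10 /i/ → [+round]; 9 /e/ → [+round]; 8 /i/ → [+round]; 7 /w/ transparent; 6 /w/ transparent; 5 /w/ transparent; 4 /w/ transparent; 3 /u/ is itself a trigger — this domain ends here.
Target with no active source: position 17 stays [-round].
[+round] positions on the surface: 2 3 8 9 10 11 12 13 16.

w i~ u~ w w w w i~ e~ i~ a~ a~ e~ w w u~ e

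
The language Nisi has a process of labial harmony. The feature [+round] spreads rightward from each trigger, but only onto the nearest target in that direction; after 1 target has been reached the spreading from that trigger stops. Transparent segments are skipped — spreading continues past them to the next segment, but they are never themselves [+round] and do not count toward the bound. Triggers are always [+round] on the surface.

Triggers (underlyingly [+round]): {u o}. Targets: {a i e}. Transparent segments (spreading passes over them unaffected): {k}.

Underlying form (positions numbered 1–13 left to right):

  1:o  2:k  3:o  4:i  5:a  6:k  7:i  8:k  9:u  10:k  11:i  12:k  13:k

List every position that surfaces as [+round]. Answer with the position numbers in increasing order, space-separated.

1 3 4 9 11

From /o/ at 1 rightward: 2 /k/ transparent; 3 /o/ is itself a trigger — this domain ends here.
From /o/ at 3 rightward: 4 /i/ → [+round]; bound reached.
From /u/ at 9 rightward: 10 /k/ transparent; 11 /i/ → [+round]; bound reached.
Targets with no active source: positions 5 7 stay [-round].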